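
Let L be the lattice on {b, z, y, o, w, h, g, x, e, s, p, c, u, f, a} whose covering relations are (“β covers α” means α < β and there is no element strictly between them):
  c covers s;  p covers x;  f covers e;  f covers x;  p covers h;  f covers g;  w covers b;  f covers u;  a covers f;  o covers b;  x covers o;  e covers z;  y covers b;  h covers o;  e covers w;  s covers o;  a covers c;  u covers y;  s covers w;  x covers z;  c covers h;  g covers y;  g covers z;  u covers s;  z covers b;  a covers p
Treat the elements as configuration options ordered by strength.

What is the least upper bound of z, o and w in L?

f

Common upper bounds of {z, o, w}: a, f.
The least among these is f.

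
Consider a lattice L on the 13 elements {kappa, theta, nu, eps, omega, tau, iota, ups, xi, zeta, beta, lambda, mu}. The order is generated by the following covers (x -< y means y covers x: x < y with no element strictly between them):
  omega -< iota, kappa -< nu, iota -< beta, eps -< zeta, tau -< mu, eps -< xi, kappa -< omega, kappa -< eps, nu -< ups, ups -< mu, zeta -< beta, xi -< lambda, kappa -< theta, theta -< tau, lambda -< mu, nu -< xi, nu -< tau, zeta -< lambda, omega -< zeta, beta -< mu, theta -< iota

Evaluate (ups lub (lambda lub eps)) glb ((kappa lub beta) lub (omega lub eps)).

lambda ∨ eps = lambda
ups ∨ lambda = mu
kappa ∨ beta = beta
omega ∨ eps = zeta
beta ∨ zeta = beta
mu ∧ beta = beta

beta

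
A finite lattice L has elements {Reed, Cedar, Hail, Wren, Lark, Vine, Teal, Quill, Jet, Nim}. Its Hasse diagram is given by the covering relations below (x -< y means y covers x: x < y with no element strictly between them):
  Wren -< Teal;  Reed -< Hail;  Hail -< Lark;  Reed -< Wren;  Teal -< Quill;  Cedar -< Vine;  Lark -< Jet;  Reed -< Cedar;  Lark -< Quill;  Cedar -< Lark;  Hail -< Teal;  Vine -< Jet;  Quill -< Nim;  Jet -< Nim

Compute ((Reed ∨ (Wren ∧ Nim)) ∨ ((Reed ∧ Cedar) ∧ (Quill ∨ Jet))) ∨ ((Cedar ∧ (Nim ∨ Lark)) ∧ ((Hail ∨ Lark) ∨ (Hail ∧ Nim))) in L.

Quill

Wren ∧ Nim = Wren
Reed ∨ Wren = Wren
Reed ∧ Cedar = Reed
Quill ∨ Jet = Nim
Reed ∧ Nim = Reed
Wren ∨ Reed = Wren
Nim ∨ Lark = Nim
Cedar ∧ Nim = Cedar
Hail ∨ Lark = Lark
Hail ∧ Nim = Hail
Lark ∨ Hail = Lark
Cedar ∧ Lark = Cedar
Wren ∨ Cedar = Quill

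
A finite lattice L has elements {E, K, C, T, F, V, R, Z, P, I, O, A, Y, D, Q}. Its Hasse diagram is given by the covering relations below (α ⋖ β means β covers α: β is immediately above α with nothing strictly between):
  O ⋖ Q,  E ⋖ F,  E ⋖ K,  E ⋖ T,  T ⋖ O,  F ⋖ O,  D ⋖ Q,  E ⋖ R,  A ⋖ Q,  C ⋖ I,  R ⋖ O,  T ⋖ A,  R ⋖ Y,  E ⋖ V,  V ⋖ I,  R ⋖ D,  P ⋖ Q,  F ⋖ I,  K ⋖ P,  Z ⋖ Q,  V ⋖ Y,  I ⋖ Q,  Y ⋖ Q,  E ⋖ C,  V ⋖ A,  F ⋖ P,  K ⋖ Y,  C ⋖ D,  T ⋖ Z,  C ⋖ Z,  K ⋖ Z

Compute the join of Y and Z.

Common upper bounds of {Y, Z}: Q.
The least among these is Q.

Q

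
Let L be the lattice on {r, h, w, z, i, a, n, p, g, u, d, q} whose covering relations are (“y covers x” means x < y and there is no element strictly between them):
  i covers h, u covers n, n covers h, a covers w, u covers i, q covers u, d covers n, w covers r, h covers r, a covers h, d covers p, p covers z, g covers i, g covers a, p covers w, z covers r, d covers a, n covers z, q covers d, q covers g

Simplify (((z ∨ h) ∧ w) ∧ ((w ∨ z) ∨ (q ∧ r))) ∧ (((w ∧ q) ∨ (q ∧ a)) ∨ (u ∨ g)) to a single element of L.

z ∨ h = n
n ∧ w = r
w ∨ z = p
q ∧ r = r
p ∨ r = p
r ∧ p = r
w ∧ q = w
q ∧ a = a
w ∨ a = a
u ∨ g = q
a ∨ q = q
r ∧ q = r

r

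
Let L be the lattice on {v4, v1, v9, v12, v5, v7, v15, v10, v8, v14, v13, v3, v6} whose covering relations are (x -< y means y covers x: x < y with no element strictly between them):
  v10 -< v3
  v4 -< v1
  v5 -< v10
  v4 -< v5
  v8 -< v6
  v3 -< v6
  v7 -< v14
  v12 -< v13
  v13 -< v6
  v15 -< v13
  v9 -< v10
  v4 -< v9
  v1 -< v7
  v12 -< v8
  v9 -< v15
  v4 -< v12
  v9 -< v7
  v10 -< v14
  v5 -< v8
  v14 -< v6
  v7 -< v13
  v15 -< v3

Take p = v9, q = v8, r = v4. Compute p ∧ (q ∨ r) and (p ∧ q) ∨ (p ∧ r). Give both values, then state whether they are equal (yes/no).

q ∨ r = v8, so p ∧ (q ∨ r) = v9 ∧ v8 = v4.
p ∧ q = v4 and p ∧ r = v4, so (p ∧ q) ∨ (p ∧ r) = v4 ∨ v4 = v4.
Equal: yes.

v4; v4; yes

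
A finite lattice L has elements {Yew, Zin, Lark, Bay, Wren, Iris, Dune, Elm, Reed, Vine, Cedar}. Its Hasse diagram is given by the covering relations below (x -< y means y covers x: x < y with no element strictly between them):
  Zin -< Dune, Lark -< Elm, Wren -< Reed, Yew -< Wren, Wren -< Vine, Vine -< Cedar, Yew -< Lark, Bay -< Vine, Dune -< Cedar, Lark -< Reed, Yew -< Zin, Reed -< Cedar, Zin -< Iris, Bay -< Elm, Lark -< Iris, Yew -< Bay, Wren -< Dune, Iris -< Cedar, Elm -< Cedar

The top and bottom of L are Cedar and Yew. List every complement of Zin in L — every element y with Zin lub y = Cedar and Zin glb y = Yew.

Bay, Elm, Reed, Vine

Need y with Zin ∨ y = Cedar and Zin ∧ y = Yew.
Checking each element gives: Bay, Elm, Reed, Vine.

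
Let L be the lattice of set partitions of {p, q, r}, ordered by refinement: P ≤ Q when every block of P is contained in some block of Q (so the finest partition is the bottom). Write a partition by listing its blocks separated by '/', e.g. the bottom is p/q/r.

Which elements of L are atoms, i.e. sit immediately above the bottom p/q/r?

The atoms are exactly the elements that cover p/q/r: p/qr, pq/r, pr/q.

p/qr, pq/r, pr/q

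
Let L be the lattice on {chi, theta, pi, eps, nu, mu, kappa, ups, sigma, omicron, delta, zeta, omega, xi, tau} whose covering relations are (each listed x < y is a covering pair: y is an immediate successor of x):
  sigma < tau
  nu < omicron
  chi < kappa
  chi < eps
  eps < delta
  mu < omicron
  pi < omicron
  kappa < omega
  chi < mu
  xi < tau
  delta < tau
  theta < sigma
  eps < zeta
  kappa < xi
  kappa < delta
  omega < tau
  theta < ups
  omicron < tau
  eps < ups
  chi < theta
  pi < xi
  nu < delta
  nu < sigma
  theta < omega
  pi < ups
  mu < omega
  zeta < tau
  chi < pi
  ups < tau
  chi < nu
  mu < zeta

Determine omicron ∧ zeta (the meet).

Common lower bounds of {omicron, zeta}: chi, mu.
The greatest among these is mu.

mu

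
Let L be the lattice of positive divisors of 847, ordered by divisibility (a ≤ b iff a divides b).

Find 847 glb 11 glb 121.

In the divisibility order, the meet is the greatest common divisor: gcd(847, 11, 121) = 11.

11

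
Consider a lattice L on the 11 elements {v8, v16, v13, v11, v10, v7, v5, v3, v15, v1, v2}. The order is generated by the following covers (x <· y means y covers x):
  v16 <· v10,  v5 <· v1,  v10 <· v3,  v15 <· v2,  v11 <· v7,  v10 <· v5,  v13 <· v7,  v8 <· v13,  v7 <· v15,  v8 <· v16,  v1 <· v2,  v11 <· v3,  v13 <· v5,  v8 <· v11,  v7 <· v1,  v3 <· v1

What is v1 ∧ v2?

Common lower bounds of {v1, v2}: v1, v10, v11, v13, v16, v3, v5, v7, v8.
The greatest among these is v1.

v1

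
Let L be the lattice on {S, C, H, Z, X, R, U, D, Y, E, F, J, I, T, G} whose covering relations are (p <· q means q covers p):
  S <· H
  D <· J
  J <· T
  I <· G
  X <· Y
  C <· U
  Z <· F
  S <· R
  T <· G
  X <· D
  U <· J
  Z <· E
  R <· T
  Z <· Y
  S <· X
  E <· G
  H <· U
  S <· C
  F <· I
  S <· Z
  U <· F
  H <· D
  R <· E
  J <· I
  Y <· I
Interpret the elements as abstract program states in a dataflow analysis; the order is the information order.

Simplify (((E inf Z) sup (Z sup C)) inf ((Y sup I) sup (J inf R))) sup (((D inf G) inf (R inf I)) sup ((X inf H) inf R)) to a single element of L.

E ∧ Z = Z
Z ∨ C = F
Z ∨ F = F
Y ∨ I = I
J ∧ R = S
I ∨ S = I
F ∧ I = F
D ∧ G = D
R ∧ I = S
D ∧ S = S
X ∧ H = S
S ∧ R = S
S ∨ S = S
F ∨ S = F

F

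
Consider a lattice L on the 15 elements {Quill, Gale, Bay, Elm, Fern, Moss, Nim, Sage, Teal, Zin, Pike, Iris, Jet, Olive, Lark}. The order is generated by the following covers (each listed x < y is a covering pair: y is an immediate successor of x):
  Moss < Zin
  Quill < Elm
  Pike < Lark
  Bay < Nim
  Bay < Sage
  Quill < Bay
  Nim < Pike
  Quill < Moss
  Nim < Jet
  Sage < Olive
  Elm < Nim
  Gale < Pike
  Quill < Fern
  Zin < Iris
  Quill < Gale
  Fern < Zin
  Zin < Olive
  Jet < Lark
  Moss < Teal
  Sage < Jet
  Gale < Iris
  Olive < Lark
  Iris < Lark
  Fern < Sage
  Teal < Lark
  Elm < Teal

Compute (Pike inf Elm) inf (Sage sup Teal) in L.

Elm

Pike ∧ Elm = Elm
Sage ∨ Teal = Lark
Elm ∧ Lark = Elm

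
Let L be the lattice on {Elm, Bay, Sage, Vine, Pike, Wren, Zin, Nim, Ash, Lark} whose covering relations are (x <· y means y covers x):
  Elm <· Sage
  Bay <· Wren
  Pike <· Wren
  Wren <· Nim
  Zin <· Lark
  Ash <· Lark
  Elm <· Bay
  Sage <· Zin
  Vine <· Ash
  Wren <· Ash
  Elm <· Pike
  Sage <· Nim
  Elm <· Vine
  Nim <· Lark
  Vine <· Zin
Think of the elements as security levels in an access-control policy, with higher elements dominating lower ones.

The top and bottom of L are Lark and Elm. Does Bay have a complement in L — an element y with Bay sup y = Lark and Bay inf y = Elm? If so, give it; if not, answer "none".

Zin

Need y with Bay ∨ y = Lark and Bay ∧ y = Elm.
Checking each element gives: Zin.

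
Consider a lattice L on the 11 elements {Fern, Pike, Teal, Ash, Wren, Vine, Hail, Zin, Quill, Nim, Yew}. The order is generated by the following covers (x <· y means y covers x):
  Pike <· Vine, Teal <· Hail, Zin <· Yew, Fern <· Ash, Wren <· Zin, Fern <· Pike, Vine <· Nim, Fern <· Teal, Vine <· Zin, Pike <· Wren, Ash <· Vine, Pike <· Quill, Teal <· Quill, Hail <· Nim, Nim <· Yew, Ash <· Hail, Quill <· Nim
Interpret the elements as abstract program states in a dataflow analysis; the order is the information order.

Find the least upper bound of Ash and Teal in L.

Hail

Common upper bounds of {Ash, Teal}: Hail, Nim, Yew.
The least among these is Hail.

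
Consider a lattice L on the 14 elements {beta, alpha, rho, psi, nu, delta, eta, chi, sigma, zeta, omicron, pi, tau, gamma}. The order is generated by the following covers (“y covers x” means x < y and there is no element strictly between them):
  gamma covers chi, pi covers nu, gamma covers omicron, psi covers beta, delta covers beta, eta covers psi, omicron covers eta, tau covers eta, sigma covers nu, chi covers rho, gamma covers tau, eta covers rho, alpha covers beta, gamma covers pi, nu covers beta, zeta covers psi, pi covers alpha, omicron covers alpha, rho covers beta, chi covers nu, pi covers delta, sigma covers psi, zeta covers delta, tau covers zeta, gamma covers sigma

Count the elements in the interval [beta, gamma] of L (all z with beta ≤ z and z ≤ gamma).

14

The interval [beta, gamma] = {alpha, beta, chi, delta, eta, gamma, nu, omicron, pi, psi, rho, sigma, tau, zeta}, which has 14 elements.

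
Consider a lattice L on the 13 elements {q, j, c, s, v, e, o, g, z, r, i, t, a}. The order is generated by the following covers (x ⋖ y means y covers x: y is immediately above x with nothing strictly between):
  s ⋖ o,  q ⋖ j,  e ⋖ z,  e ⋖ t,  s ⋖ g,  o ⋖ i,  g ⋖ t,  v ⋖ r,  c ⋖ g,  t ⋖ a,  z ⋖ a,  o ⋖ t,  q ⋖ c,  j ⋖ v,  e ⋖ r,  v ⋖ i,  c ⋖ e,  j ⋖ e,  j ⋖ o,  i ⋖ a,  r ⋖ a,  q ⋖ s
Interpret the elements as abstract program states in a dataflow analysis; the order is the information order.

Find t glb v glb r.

j

Common lower bounds of {t, v, r}: j, q.
The greatest among these is j.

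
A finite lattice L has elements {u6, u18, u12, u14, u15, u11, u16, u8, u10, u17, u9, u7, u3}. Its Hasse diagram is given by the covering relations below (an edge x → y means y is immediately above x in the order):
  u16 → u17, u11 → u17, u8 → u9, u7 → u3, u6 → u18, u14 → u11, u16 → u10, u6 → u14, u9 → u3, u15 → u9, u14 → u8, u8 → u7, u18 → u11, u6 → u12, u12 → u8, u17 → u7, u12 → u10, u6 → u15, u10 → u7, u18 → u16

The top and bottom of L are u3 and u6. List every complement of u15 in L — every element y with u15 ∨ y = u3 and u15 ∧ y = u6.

u10, u11, u16, u17, u18, u7

Need y with u15 ∨ y = u3 and u15 ∧ y = u6.
Checking each element gives: u10, u11, u16, u17, u18, u7.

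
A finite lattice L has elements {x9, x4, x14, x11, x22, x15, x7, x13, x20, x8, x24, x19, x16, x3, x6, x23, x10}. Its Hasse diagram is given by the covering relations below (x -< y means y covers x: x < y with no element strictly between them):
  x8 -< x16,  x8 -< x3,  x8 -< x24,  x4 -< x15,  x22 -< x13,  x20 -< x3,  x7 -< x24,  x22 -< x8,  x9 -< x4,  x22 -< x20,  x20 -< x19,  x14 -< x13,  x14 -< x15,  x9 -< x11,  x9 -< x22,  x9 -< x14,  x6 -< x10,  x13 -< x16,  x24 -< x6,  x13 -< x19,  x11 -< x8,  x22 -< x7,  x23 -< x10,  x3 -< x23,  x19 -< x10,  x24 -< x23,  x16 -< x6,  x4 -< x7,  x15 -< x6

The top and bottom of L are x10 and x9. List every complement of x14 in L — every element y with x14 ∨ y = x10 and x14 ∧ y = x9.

Need y with x14 ∨ y = x10 and x14 ∧ y = x9.
Checking each element gives: x23, x3.

x23, x3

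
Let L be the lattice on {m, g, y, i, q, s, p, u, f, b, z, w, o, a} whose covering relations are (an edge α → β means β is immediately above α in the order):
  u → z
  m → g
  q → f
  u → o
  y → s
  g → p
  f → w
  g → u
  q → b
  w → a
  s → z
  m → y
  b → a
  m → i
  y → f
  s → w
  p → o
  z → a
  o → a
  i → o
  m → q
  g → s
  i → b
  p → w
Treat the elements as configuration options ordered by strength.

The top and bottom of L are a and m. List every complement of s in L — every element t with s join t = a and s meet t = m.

Need t with s ∨ t = a and s ∧ t = m.
Checking each element gives: b, i.

b, i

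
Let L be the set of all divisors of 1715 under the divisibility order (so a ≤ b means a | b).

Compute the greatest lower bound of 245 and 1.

Common lower bounds of {245, 1}: 1.
The greatest among these is 1.

1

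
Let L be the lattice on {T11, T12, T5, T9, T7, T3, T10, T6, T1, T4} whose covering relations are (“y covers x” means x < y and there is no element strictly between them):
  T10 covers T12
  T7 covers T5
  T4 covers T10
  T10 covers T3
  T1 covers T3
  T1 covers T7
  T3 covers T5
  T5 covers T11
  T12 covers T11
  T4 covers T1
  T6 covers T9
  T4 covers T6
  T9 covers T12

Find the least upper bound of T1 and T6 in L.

Common upper bounds of {T1, T6}: T4.
The least among these is T4.

T4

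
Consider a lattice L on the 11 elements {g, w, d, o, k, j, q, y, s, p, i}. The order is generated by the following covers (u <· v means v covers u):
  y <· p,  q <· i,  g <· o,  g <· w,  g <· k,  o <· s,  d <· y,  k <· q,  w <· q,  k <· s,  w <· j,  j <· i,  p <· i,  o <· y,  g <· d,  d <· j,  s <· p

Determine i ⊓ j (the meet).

j

Common lower bounds of {i, j}: d, g, j, w.
The greatest among these is j.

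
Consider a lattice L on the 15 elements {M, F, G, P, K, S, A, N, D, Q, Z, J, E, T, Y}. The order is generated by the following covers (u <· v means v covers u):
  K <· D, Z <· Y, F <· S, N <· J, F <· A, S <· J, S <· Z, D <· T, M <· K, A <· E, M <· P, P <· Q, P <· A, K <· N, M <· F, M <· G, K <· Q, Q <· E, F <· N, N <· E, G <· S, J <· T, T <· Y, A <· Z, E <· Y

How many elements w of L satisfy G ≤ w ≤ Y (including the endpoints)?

The interval [G, Y] = {G, J, S, T, Y, Z}, which has 6 elements.

6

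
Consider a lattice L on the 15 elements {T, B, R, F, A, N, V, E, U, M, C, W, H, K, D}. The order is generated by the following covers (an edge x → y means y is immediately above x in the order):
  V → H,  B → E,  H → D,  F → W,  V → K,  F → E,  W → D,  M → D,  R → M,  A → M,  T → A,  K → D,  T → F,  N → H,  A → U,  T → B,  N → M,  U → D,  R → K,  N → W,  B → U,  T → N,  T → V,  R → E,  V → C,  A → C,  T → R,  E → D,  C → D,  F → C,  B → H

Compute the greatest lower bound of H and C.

V

Common lower bounds of {H, C}: T, V.
The greatest among these is V.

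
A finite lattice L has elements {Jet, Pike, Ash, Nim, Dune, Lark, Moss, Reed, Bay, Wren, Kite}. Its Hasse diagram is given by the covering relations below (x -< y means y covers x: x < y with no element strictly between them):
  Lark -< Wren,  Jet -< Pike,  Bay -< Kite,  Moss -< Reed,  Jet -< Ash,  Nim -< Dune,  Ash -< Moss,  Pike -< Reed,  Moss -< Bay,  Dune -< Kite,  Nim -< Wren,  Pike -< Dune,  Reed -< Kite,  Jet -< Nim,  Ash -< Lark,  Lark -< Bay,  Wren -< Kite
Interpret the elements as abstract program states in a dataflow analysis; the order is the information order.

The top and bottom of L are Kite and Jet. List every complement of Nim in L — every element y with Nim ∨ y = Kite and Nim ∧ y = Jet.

Bay, Moss, Reed

Need y with Nim ∨ y = Kite and Nim ∧ y = Jet.
Checking each element gives: Bay, Moss, Reed.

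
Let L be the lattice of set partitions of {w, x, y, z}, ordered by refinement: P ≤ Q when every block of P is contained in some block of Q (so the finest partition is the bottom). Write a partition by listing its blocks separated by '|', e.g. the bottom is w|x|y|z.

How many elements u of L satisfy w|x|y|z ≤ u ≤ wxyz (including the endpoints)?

The interval [w|x|y|z, wxyz] = {wxyz, wxy|z, wxz|y, wx|yz, wx|y|z, wyz|x, wy|xz, wy|x|z, wz|xy, wz|x|y, w|xyz, w|xy|z, w|xz|y, w|x|yz, w|x|y|z}, which has 15 elements.

15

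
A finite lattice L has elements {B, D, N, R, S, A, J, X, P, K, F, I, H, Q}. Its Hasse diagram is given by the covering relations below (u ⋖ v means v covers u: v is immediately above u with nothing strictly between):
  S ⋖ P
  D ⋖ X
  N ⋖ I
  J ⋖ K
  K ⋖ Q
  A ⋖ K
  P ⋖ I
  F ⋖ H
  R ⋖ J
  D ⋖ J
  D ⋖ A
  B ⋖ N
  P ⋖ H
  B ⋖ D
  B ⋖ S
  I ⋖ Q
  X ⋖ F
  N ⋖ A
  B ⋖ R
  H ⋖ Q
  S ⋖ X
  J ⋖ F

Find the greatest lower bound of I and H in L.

P

Common lower bounds of {I, H}: B, P, S.
The greatest among these is P.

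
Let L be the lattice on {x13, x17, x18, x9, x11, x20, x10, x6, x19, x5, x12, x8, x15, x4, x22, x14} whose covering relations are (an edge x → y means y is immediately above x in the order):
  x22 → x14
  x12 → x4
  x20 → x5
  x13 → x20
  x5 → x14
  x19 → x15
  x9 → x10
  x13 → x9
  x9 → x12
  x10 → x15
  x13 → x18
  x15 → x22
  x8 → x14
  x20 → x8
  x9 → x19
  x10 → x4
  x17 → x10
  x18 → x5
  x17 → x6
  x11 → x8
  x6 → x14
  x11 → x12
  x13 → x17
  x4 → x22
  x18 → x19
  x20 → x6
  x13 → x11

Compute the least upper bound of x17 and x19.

x15

Common upper bounds of {x17, x19}: x14, x15, x22.
The least among these is x15.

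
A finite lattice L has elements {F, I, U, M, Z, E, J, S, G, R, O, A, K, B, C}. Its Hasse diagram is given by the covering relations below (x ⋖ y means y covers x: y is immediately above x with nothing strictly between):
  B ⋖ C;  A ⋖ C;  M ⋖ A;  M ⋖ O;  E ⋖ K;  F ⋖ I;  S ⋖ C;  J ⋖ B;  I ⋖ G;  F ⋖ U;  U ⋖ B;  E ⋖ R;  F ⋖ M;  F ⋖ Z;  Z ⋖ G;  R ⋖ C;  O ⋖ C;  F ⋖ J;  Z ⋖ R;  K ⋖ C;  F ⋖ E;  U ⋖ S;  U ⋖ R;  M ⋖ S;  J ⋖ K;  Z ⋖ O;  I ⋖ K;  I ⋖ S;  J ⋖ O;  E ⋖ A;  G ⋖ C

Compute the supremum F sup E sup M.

Common upper bounds of {F, E, M}: A, C.
The least among these is A.

A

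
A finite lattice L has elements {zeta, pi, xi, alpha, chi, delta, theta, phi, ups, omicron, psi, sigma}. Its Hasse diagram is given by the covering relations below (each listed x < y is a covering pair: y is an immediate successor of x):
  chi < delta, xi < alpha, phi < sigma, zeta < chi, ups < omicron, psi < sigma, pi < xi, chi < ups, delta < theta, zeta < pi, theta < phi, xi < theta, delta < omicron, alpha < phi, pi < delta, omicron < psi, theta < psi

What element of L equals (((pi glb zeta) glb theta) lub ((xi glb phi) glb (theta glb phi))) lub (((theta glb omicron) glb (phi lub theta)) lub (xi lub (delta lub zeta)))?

pi ∧ zeta = zeta
zeta ∧ theta = zeta
xi ∧ phi = xi
theta ∧ phi = theta
xi ∧ theta = xi
zeta ∨ xi = xi
theta ∧ omicron = delta
phi ∨ theta = phi
delta ∧ phi = delta
delta ∨ zeta = delta
xi ∨ delta = theta
delta ∨ theta = theta
xi ∨ theta = theta

theta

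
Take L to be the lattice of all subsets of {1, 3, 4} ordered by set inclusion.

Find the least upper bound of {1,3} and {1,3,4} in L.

{1,3,4}

Common upper bounds of {{1,3}, {1,3,4}}: {1,3,4}.
The least among these is {1,3,4}.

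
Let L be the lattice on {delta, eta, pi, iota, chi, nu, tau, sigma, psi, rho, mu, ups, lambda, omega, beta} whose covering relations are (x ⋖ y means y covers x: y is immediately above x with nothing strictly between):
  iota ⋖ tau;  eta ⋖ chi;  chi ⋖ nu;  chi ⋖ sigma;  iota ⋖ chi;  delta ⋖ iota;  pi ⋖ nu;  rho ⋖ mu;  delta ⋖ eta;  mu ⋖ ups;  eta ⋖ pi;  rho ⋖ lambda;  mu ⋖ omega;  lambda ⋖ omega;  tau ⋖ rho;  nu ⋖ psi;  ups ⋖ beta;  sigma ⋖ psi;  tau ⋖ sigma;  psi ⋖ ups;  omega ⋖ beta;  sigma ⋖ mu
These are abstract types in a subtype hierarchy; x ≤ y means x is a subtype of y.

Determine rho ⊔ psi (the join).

Common upper bounds of {rho, psi}: beta, ups.
The least among these is ups.

ups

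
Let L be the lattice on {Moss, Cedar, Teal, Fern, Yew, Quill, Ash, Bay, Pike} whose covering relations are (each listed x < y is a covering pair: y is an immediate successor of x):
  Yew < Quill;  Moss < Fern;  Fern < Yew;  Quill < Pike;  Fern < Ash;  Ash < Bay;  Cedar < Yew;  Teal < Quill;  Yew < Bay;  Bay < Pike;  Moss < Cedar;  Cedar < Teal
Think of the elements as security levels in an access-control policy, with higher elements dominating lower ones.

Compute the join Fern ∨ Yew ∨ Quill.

Quill

Common upper bounds of {Fern, Yew, Quill}: Pike, Quill.
The least among these is Quill.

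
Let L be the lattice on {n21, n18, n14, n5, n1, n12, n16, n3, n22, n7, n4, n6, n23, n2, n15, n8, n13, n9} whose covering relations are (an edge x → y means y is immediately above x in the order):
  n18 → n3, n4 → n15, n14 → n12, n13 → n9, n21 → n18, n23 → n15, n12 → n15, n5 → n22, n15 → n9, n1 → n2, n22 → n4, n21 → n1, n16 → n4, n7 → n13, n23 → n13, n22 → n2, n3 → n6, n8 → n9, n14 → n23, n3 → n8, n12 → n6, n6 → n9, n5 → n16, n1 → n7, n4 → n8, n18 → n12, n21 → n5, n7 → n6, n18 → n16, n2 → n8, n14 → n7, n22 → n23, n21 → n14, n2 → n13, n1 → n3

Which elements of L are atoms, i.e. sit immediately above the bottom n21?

The atoms are exactly the elements that cover n21: n1, n14, n18, n5.

n1, n14, n18, n5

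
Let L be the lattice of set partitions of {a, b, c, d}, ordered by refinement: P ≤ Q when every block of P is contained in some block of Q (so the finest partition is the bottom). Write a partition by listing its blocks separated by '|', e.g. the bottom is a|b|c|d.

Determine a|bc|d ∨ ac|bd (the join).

abcd

The join of a|bc|d and ac|bd merges any blocks that overlap across the partitions, giving abcd.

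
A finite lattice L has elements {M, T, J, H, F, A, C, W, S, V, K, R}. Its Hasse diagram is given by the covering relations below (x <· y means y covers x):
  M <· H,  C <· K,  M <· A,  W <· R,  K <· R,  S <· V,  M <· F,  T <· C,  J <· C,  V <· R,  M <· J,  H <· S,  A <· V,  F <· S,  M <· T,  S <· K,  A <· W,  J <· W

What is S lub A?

V

Common upper bounds of {S, A}: R, V.
The least among these is V.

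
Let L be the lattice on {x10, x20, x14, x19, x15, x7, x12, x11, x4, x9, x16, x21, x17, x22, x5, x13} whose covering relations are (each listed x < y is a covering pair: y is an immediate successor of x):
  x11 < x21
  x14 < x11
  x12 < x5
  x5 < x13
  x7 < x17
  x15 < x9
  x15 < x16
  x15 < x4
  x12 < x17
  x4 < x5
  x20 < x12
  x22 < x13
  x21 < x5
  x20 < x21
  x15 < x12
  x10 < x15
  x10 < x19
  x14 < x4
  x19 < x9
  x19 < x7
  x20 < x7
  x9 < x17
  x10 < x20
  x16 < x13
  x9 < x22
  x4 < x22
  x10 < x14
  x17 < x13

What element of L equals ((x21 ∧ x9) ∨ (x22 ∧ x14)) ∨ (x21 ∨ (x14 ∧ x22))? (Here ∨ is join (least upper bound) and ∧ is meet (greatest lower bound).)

x21

x21 ∧ x9 = x10
x22 ∧ x14 = x14
x10 ∨ x14 = x14
x14 ∧ x22 = x14
x21 ∨ x14 = x21
x14 ∨ x21 = x21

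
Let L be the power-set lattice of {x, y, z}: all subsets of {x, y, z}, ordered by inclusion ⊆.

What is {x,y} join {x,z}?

{x,y,z}

Common upper bounds of {{x,y}, {x,z}}: {x,y,z}.
The least among these is {x,y,z}.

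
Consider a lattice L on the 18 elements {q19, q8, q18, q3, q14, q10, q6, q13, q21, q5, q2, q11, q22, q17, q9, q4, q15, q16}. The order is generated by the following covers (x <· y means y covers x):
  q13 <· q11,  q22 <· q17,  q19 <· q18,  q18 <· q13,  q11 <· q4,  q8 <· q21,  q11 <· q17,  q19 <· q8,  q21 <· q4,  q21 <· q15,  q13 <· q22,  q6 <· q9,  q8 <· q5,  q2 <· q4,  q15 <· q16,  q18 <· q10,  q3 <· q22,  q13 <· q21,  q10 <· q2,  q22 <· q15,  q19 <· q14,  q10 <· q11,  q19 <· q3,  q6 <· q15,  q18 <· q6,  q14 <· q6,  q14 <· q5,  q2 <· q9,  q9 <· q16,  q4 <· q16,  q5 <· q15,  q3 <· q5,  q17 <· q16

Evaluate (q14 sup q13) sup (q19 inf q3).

q14 ∨ q13 = q15
q19 ∧ q3 = q19
q15 ∨ q19 = q15

q15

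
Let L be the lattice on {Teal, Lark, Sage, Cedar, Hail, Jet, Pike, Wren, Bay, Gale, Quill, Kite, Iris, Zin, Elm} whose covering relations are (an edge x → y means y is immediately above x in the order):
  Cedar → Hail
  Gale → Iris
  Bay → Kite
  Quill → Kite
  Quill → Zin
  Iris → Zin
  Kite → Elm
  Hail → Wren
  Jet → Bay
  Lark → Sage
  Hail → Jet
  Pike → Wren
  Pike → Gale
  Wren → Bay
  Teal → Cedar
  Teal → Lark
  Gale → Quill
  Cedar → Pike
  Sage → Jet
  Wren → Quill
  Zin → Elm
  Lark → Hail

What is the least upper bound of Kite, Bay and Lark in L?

Common upper bounds of {Kite, Bay, Lark}: Elm, Kite.
The least among these is Kite.

Kite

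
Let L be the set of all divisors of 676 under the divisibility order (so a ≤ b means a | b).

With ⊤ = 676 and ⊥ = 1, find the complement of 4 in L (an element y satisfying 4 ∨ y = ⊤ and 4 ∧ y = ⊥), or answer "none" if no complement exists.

Need y with 4 ∨ y = 676 and 4 ∧ y = 1.
Checking each element gives: 169.

169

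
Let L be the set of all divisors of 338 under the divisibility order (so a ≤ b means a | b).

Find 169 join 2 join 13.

338

Common upper bounds of {169, 2, 13}: 338.
The least among these is 338.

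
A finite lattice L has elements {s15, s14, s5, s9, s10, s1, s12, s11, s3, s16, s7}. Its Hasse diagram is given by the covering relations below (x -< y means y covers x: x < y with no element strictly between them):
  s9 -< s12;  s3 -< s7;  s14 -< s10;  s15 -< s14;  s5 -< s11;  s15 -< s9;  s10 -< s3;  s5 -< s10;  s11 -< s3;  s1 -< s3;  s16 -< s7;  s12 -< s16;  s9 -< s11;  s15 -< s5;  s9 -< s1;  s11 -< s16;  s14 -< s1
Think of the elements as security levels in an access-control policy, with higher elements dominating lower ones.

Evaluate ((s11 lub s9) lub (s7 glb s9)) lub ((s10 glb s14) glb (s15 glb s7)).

s11 ∨ s9 = s11
s7 ∧ s9 = s9
s11 ∨ s9 = s11
s10 ∧ s14 = s14
s15 ∧ s7 = s15
s14 ∧ s15 = s15
s11 ∨ s15 = s11

s11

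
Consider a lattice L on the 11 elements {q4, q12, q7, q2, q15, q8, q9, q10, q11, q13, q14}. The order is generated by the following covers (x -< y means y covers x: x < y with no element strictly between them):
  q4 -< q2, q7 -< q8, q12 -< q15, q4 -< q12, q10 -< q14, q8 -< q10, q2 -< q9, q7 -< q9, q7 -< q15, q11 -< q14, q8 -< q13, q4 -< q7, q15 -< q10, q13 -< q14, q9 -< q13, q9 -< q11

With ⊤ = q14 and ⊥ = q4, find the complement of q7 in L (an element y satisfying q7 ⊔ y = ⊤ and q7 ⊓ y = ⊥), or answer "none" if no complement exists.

none

For every candidate y, either q7 ∨ y ≠ q14 or q7 ∧ y ≠ q4; no complement exists.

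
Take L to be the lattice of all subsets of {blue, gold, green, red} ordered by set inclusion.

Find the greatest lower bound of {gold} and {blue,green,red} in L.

Under ⊆, meet is intersection: {gold} ∩ {blue,green,red} = {}.

{}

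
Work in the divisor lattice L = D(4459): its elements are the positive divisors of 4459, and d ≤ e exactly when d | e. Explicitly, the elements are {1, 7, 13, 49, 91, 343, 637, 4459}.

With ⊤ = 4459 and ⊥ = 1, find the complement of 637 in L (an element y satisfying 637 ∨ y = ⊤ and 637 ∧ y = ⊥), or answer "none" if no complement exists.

none

For every candidate y, either 637 ∨ y ≠ 4459 or 637 ∧ y ≠ 1; no complement exists.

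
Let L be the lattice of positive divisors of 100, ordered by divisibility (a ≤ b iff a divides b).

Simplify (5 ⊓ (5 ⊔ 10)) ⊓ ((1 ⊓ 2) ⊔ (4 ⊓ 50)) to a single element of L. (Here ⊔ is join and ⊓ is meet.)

1

5 ∨ 10 = 10
5 ∧ 10 = 5
1 ∧ 2 = 1
4 ∧ 50 = 2
1 ∨ 2 = 2
5 ∧ 2 = 1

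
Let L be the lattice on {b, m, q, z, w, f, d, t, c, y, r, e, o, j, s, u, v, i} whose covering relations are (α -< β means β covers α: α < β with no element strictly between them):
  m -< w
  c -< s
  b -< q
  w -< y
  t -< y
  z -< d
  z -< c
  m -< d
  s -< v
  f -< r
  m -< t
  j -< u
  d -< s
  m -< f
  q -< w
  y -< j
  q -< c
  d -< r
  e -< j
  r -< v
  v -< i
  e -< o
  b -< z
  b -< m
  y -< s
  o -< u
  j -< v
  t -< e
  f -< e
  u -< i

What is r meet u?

f

Common lower bounds of {r, u}: b, f, m.
The greatest among these is f.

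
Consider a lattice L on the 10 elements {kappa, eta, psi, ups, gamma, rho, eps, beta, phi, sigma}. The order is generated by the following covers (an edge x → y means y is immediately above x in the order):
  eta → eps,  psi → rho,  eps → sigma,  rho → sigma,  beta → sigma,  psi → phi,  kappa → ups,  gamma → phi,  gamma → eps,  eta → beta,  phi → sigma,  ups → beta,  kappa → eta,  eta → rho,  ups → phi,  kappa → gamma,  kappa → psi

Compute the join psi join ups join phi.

Common upper bounds of {psi, ups, phi}: phi, sigma.
The least among these is phi.

phi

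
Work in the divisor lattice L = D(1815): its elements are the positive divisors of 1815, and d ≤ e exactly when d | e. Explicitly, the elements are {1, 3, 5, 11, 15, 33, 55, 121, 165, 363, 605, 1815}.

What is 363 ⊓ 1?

In the divisibility order, the meet is the greatest common divisor: gcd(363, 1) = 1.

1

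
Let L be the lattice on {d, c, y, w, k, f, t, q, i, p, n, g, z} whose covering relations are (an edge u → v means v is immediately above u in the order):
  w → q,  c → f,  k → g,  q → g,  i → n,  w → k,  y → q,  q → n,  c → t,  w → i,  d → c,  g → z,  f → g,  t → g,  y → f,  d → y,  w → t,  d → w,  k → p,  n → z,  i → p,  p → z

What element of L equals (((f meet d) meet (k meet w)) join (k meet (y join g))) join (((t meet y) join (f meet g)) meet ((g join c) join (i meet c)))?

g

f ∧ d = d
k ∧ w = w
d ∧ w = d
y ∨ g = g
k ∧ g = k
d ∨ k = k
t ∧ y = d
f ∧ g = f
d ∨ f = f
g ∨ c = g
i ∧ c = d
g ∨ d = g
f ∧ g = f
k ∨ f = g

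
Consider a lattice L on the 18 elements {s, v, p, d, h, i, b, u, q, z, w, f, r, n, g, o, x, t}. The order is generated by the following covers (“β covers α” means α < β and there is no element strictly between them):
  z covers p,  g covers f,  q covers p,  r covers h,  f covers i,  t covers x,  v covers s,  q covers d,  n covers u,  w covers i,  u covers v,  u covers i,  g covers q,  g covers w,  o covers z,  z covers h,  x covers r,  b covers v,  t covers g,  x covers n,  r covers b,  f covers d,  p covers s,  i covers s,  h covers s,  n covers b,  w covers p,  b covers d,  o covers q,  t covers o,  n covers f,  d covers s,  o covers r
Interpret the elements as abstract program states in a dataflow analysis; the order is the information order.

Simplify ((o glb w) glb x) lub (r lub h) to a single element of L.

o ∧ w = p
p ∧ x = s
r ∨ h = r
s ∨ r = r

r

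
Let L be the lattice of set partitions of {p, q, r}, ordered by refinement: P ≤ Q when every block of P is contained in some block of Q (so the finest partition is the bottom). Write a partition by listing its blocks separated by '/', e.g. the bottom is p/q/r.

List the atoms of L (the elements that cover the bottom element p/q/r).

The atoms are exactly the elements that cover p/q/r: p/qr, pq/r, pr/q.

p/qr, pq/r, pr/q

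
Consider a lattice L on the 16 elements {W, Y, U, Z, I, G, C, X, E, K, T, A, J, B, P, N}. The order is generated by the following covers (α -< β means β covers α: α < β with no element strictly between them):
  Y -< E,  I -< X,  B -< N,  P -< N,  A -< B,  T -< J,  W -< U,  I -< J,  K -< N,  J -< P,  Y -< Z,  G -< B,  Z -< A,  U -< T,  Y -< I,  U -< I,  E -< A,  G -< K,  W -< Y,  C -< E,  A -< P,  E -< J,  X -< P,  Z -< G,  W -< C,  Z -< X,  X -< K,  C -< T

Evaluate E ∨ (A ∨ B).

A ∨ B = B
E ∨ B = B

B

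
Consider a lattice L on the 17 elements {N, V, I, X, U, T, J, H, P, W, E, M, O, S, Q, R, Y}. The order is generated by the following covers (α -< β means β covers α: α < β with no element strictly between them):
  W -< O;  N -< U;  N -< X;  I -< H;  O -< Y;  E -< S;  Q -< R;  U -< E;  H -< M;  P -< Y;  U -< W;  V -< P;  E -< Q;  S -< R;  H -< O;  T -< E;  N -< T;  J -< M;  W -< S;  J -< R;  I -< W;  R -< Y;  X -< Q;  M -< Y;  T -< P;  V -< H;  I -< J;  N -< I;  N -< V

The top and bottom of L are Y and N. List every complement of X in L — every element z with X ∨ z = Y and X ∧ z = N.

H, M, O, P, V

Need z with X ∨ z = Y and X ∧ z = N.
Checking each element gives: H, M, O, P, V.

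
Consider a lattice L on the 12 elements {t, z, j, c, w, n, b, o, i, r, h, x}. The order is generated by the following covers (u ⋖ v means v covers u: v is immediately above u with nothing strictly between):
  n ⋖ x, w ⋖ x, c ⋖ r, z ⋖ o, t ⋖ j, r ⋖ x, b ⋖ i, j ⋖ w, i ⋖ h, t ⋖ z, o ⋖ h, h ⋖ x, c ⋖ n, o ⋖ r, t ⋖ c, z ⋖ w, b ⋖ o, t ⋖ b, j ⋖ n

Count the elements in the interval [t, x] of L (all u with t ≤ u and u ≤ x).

The interval [t, x] = {b, c, h, i, j, n, o, r, t, w, x, z}, which has 12 elements.

12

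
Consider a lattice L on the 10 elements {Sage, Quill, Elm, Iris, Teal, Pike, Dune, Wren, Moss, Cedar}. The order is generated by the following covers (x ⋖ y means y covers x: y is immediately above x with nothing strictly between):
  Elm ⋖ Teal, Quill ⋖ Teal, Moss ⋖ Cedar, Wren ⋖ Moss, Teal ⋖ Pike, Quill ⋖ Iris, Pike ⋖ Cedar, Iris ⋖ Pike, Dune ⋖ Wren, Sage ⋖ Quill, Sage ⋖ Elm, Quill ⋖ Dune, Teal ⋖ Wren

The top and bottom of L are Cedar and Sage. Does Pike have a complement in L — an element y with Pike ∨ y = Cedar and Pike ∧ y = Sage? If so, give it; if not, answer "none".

none

For every candidate y, either Pike ∨ y ≠ Cedar or Pike ∧ y ≠ Sage; no complement exists.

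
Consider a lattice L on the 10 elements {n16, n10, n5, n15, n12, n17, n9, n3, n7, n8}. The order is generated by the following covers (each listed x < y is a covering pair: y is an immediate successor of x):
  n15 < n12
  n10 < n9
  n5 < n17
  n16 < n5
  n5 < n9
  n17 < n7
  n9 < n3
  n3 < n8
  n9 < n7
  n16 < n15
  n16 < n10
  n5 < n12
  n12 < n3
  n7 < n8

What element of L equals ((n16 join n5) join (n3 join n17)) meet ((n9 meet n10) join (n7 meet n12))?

n9

n16 ∨ n5 = n5
n3 ∨ n17 = n8
n5 ∨ n8 = n8
n9 ∧ n10 = n10
n7 ∧ n12 = n5
n10 ∨ n5 = n9
n8 ∧ n9 = n9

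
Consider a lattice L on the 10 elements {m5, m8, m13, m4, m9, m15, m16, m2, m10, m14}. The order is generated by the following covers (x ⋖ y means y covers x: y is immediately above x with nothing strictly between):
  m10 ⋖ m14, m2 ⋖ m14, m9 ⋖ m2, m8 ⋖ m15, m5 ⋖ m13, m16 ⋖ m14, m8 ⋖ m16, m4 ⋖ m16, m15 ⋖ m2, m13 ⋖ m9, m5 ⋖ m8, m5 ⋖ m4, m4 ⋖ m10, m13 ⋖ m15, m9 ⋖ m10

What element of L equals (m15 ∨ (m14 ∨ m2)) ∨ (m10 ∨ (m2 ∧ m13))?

m14 ∨ m2 = m14
m15 ∨ m14 = m14
m2 ∧ m13 = m13
m10 ∨ m13 = m10
m14 ∨ m10 = m14

m14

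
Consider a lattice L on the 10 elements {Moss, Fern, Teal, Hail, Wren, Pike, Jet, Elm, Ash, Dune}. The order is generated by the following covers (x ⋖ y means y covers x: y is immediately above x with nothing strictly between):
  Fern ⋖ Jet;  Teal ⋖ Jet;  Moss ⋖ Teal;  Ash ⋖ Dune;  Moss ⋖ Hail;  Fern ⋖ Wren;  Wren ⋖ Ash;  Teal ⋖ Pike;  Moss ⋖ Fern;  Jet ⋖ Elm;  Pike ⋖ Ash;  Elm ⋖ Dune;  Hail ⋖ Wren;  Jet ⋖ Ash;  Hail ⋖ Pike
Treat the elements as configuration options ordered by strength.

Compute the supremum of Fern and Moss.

Common upper bounds of {Fern, Moss}: Ash, Dune, Elm, Fern, Jet, Wren.
The least among these is Fern.

Fern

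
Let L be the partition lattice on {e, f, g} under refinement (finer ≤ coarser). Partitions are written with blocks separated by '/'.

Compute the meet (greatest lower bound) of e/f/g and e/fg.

e/f/g

Common lower bounds of {e/f/g, e/fg}: e/f/g.
The greatest among these is e/f/g.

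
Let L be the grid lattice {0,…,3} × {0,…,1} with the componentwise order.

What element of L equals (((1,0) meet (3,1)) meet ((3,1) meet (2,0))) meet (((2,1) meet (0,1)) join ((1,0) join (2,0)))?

(1,0)

(1,0) ∧ (3,1) = (1,0)
(3,1) ∧ (2,0) = (2,0)
(1,0) ∧ (2,0) = (1,0)
(2,1) ∧ (0,1) = (0,1)
(1,0) ∨ (2,0) = (2,0)
(0,1) ∨ (2,0) = (2,1)
(1,0) ∧ (2,1) = (1,0)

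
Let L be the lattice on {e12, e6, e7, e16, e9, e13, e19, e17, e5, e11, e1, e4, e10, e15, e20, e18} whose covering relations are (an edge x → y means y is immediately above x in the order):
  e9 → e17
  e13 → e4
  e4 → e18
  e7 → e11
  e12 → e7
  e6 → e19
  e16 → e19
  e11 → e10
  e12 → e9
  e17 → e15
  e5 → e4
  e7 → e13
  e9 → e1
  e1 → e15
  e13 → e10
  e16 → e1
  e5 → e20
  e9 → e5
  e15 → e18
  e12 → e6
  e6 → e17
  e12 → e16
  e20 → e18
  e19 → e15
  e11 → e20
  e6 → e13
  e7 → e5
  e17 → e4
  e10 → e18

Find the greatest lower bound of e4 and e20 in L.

Common lower bounds of {e4, e20}: e12, e5, e7, e9.
The greatest among these is e5.

e5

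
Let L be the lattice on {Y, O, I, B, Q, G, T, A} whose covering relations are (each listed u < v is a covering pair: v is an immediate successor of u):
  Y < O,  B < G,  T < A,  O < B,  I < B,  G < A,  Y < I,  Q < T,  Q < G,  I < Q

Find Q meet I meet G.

I

Common lower bounds of {Q, I, G}: I, Y.
The greatest among these is I.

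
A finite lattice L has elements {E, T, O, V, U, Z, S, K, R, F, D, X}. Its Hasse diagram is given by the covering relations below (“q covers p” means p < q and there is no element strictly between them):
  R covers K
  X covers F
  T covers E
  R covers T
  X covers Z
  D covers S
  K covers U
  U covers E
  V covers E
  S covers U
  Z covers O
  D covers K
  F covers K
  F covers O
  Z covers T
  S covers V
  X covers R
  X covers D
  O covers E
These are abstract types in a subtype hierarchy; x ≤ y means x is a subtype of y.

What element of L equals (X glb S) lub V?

S

X ∧ S = S
S ∨ V = S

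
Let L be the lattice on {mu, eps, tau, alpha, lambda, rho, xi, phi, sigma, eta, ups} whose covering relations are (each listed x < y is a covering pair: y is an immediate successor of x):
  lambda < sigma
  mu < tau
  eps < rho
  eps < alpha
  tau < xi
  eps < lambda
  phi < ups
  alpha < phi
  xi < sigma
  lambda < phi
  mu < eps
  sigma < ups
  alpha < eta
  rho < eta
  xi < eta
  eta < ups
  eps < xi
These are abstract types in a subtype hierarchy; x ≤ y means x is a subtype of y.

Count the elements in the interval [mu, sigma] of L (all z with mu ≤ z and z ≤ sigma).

The interval [mu, sigma] = {eps, lambda, mu, sigma, tau, xi}, which has 6 elements.

6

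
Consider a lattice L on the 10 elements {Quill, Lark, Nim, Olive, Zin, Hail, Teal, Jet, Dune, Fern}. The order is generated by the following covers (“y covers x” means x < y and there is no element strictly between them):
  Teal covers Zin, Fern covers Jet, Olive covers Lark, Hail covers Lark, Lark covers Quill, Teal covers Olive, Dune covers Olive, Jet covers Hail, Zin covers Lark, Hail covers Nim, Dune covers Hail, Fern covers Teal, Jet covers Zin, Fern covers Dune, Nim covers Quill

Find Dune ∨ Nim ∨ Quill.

Common upper bounds of {Dune, Nim, Quill}: Dune, Fern.
The least among these is Dune.

Dune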